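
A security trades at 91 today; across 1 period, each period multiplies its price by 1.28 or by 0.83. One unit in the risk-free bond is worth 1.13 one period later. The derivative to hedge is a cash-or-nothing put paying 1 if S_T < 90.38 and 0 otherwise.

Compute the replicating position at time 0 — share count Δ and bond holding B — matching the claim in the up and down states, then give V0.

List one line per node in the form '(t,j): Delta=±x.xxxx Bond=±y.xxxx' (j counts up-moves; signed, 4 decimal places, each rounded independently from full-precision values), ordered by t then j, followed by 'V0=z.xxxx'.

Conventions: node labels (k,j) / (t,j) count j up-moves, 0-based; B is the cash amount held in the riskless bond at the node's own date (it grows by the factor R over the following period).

Risk-neutral probability p* = (R−d)/(u−d) = (1.13−0.83)/(1.28−0.83) = 0.6667.
Terminal payoffs: V(1,0)=1.0000, V(1,1)=0.0000
  t=0,j=0: stock 91.0000 → up 116.4800 (V=0.0000), down 75.5300 (V=1.0000). Price 0.2950; hedge Δ=-0.0244, bond B=2.5172.
Sanity check at the root: Δ(0,0)·S0 + B(0,0) reproduces V0 = 0.2950.

(0,0): Delta=-0.0244 Bond=2.5172
V0=0.2950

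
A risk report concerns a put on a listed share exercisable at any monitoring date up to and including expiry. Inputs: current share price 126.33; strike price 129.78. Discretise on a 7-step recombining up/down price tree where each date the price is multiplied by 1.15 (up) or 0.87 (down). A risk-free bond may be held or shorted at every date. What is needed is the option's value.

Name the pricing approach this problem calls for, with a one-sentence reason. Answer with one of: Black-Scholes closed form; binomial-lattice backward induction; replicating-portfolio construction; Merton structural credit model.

framework: binomial-lattice backward induction

Key observation: an American put (K = 129.78, S₀ = 126.33) on a 7-date tree has no closed form — the optimal stopping decision is embedded and must be resolved recursively from expiry.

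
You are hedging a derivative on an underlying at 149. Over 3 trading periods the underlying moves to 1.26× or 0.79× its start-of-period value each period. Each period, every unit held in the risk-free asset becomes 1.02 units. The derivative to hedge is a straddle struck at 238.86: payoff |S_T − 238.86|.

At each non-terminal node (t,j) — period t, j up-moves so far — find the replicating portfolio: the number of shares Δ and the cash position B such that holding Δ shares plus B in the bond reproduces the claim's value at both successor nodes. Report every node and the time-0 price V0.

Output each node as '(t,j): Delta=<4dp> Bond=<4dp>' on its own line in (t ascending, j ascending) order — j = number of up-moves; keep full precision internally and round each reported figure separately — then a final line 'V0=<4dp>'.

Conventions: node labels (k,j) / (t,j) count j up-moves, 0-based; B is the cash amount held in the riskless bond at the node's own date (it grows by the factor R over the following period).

Risk-neutral probability p* = (R−d)/(u−d) = (1.02−0.79)/(1.26−0.79) = 0.4894.
Terminal payoffs: V(3,0)=165.3972, V(3,1)=121.6915, V(3,2)=51.9836, V(3,3)=59.1960
Node (2,0) S=92.9909: V=(p*·121.6915+(1−p*)·165.3972)/1.02=141.1856; Δ=(121.6915−165.3972)/(117.1685−73.4628)=-1.0000; B=V−Δ·S=234.1765
Node (2,1) S=148.3146: V=(p*·51.9836+(1−p*)·121.6915)/1.02=85.8619; Δ=(51.9836−121.6915)/(186.8764−117.1685)=-1.0000; B=V−Δ·S=234.1765
Node (2,2) S=236.5524: V=(p*·59.1960+(1−p*)·51.9836)/1.02=54.4246; Δ=(59.1960−51.9836)/(298.0560−186.8764)=0.0649; B=V−Δ·S=39.0790
Node (1,0) S=117.7100: V=(p*·85.8619+(1−p*)·141.1856)/1.02=111.8748; Δ=(85.8619−141.1856)/(148.3146−92.9909)=-1.0000; B=V−Δ·S=229.5848
Node (1,1) S=187.7400: V=(p*·54.4246+(1−p*)·85.8619)/1.02=69.0958; Δ=(54.4246−85.8619)/(236.5524−148.3146)=-0.3563; B=V−Δ·S=135.9836
Node (0,0) S=149.0000: V=(p*·69.0958+(1−p*)·111.8748)/1.02=89.1572; Δ=(69.0958−111.8748)/(187.7400−117.7100)=-0.6109; B=V−Δ·S=180.1764
Check: Δ(0,0)·S0 + B(0,0) = 89.1572 = V0.

(0,0): Delta=-0.6109 Bond=180.1764
(1,0): Delta=-1.0000 Bond=229.5848
(1,1): Delta=-0.3563 Bond=135.9836
(2,0): Delta=-1.0000 Bond=234.1765
(2,1): Delta=-1.0000 Bond=234.1765
(2,2): Delta=0.0649 Bond=39.0790
V0=89.1572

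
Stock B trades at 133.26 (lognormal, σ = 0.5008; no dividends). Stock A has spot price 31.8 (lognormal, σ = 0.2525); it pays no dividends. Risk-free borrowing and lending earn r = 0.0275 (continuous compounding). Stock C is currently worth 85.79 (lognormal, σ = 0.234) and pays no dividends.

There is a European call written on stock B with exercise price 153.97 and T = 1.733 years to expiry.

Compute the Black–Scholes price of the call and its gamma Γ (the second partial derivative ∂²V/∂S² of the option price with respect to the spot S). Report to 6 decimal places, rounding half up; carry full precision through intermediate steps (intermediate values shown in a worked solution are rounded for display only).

σ√T = 0.5008·√1.733 = 0.659270
d₁ = (ln(S/K) + (r+σ²/2)T) / (σ√T) = (ln(133.26/153.97) + (0.0275+0.5008²/2)·1.733) / 0.659270 = (-0.144456 + 0.264976) / 0.659270 = 0.182809
d₂ = d₁ − σ√T = 0.182809 − 0.659270 = -0.476461
e^{−rT} = 0.953460
N(d₁) = 0.572526,  N(d₂) = 0.316873
Call price V = S·N(d₁) − K·e^{−rT}·N(d₂) = 76.294823 − 46.518290 = 29.776533
φ(d₁) = (1/√(2π))·e^{−d₁²/2} = 0.392332
Γ = φ(d₁) / (S·σ·√T) = 0.004466

price = 29.776533
Γ = 0.004466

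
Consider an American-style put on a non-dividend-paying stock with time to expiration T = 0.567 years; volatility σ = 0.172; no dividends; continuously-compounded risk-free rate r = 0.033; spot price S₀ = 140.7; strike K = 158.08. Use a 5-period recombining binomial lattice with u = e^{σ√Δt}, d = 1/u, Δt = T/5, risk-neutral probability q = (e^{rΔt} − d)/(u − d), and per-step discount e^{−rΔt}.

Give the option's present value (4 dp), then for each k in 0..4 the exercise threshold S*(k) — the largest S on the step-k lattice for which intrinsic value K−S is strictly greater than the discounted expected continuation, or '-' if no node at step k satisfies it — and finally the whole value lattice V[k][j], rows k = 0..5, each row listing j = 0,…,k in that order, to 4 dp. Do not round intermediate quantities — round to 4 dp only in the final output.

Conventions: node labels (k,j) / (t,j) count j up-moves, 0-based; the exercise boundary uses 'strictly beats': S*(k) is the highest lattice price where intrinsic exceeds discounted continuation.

Δt=0.11340  u=1.05963  d=0.94372  q=0.51787  discount=0.99626
step 5 (expiry): payoffs max(K−S,0) = 52.7576 39.8222 25.2979 8.9899 0.0000 0.0000
step 4: (k=4,j=0): S=111.6028, K−S=46.4772, hold=45.8867 ⇒ V=46.4772 exercise | (k=4,j=1): S=125.3097, K−S=32.7703, hold=32.1798 ⇒ V=32.7703 exercise | (k=4,j=2): S=140.7000, K−S=17.3800, hold=16.7895 ⇒ V=17.3800 exercise | (k=4,j=3): S=157.9805, K−S=0.0995, hold=4.3181 ⇒ V=4.3181 continue | (k=4,j=4): S=177.3834, K−S=0.0000, hold=0.0000 ⇒ V=0.0000 continue  boundary S*=140.7000
step 3: (k=3,j=0): S=118.2578, K−S=39.8222, hold=39.2317 ⇒ V=39.8222 exercise | (k=3,j=1): S=132.7821, K−S=25.2979, hold=24.7075 ⇒ V=25.2979 exercise | (k=3,j=2): S=149.0901, K−S=8.9899, hold=10.5760 ⇒ V=10.5760 continue | (k=3,j=3): S=167.4011, K−S=0.0000, hold=2.0741 ⇒ V=2.0741 continue  boundary S*=132.7821
step 2: (k=2,j=0): S=125.3097, K−S=32.7703, hold=32.1798 ⇒ V=32.7703 exercise | (k=2,j=1): S=140.7000, K−S=17.3800, hold=17.6079 ⇒ V=17.6079 continue | (k=2,j=2): S=157.9805, K−S=0.0995, hold=6.1501 ⇒ V=6.1501 continue  boundary S*=125.3097
step 1: (k=1,j=0): S=132.7821, K−S=25.2979, hold=24.8250 ⇒ V=25.2979 exercise | (k=1,j=1): S=149.0901, K−S=8.9899, hold=11.6306 ⇒ V=11.6306 continue  boundary S*=132.7821
step 0: (k=0,j=0): S=140.7000, K−S=17.3800, hold=18.1520 ⇒ V=18.1520 continue  boundary S*=-

price = 18.1520
boundary = - 132.7821 125.3097 132.7821 140.7000
tree:
18.1520
25.2979 11.6306
32.7703 17.6079 6.1501
39.8222 25.2979 10.5760 2.0741
46.4772 32.7703 17.3800 4.3181 0.0000
52.7576 39.8222 25.2979 8.9899 0.0000 0.0000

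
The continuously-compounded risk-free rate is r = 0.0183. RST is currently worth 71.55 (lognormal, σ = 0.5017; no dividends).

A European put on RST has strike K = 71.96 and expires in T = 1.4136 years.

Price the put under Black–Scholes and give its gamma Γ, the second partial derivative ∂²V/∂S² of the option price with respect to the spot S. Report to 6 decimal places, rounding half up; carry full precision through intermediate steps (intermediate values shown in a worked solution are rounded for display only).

price = 15.905469
Γ = 0.008846

σ√T = 0.5017·√1.4136 = 0.596496
d₁ = (ln(S/K) + (r+σ²/2)T) / (σ√T) = (ln(71.55/71.96) + (0.0183+0.5017²/2)·1.4136) / 0.596496 = (-0.005714 + 0.203772) / 0.596496 = 0.332037
d₂ = d₁ − σ√T = 0.332037 − 0.596496 = -0.264459
e^{−rT} = 0.974463
N(−d₁) = 0.369931,  N(−d₂) = 0.604287
Put price V = K·e^{−rT}·N(−d₂) − S·N(−d₁) = 42.374011 − 26.468543 = 15.905469
φ(d₁) = (1/√(2π))·e^{−d₁²/2} = 0.377546
Γ = φ(d₁) / (S·σ·√T) = 0.008846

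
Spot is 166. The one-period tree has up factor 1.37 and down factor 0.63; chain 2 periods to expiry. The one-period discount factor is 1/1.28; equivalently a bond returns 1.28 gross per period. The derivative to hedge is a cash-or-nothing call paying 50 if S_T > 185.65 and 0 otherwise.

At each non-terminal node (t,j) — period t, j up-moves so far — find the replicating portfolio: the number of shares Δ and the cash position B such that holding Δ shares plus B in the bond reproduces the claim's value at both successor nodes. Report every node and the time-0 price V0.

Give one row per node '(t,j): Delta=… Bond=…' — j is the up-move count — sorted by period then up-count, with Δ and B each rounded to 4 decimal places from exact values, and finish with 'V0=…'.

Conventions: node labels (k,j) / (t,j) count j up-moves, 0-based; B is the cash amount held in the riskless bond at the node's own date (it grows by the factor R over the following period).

Under the risk-neutral measure, an up-move has probability p* = (R−d)/(u−d) = 0.8784 and values discount at R = 1.28.
Payoffs at expiry: V(2,0)=0.0000, V(2,1)=0.0000, V(2,2)=50.0000
Node (1,0) S=104.5800: V=(p*·0.0000+(1−p*)·0.0000)/1.28=0.0000; Δ=(0.0000−0.0000)/(143.2746−65.8854)=0.0000; B=V−Δ·S=0.0000
Node (1,1) S=227.4200: V=(p*·50.0000+(1−p*)·0.0000)/1.28=34.3117; Δ=(50.0000−0.0000)/(311.5654−143.2746)=0.2971; B=V−Δ·S=-33.2559
Node (0,0) S=166.0000: V=(p*·34.3117+(1−p*)·0.0000)/1.28=23.5458; Δ=(34.3117−0.0000)/(227.4200−104.5800)=0.2793; B=V−Δ·S=-22.8213
Sanity check at the root: Δ(0,0)·S0 + B(0,0) reproduces V0 = 23.5458.

(0,0): Delta=0.2793 Bond=-22.8213
(1,0): Delta=0.0000 Bond=0.0000
(1,1): Delta=0.2971 Bond=-33.2559
V0=23.5458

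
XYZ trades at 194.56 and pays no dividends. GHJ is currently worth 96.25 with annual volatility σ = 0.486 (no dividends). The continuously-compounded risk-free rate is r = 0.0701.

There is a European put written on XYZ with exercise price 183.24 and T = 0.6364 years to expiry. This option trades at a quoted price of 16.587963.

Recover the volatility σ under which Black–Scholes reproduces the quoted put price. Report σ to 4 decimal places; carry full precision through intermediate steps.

sigma = 0.4285

At σ = 0.4285 the Black–Scholes value reproduces the quote:
σ√T = 0.4285·√0.6364 = 0.341835
d₁ = (ln(S/K) + (r+σ²/2)T) / (σ√T) = (ln(194.56/183.24) + (0.0701+0.4285²/2)·0.6364) / 0.341835 = (0.059944 + 0.103037) / 0.341835 = 0.476783
d₂ = d₁ − σ√T = 0.476783 − 0.341835 = 0.134948
e^{−rT} = 0.956369
N(−d₁) = 0.316758,  N(−d₂) = 0.446326
V = K·e^{−rT}·N(−d₂) − S·N(−d₁) = 78.216463 − 61.628500 = 16.587963 (the quoted price), and the Black–Scholes price is strictly increasing in σ, so σ is unique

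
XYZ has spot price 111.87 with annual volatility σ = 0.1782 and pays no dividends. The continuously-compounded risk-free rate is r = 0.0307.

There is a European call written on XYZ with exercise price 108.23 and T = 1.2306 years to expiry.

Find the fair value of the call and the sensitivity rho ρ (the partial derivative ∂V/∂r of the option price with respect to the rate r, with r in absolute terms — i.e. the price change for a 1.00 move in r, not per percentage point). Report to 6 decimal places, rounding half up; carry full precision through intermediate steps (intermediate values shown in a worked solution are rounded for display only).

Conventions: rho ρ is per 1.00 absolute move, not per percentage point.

price = 12.871831
ρ = 77.259834

σ√T = 0.1782·√1.2306 = 0.197682
d₁ = (ln(S/K) + (r+σ²/2)T) / (σ√T) = (ln(111.87/108.23) + (0.0307+0.1782²/2)·1.2306) / 0.197682 = (0.033079 + 0.057318) / 0.197682 = 0.457288
d₂ = d₁ − σ√T = 0.457288 − 0.197682 = 0.259606
e^{−rT} = 0.962925
N(d₁) = 0.676268,  N(d₂) = 0.602416
Call price V = S·N(d₁) − K·e^{−rT}·N(d₂) = 75.654079 − 62.782247 = 12.871831
ρ = K·T·e^{−rT}·N(d₂) = 77.259834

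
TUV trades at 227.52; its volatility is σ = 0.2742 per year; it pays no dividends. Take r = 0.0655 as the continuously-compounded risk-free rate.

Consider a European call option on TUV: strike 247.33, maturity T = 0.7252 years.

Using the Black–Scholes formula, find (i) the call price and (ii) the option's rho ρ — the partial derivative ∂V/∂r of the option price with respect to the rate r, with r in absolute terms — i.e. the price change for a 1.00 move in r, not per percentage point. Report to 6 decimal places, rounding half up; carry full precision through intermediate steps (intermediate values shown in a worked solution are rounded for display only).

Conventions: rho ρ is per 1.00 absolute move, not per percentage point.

price = 17.619830
ρ = 67.262596

σ√T = 0.2742·√0.7252 = 0.233505
d₁ = (ln(S/K) + (r+σ²/2)T) / (σ√T) = (ln(227.52/247.33) + (0.0655+0.2742²/2)·0.7252) / 0.233505 = (-0.083485 + 0.074763) / 0.233505 = -0.037354
d₂ = d₁ − σ√T = -0.037354 − 0.233505 = -0.270859
e^{−rT} = 0.953610
N(d₁) = 0.485101,  N(d₂) = 0.393250
Call price V = S·N(d₁) − K·e^{−rT}·N(d₂) = 110.370238 − 92.750408 = 17.619830
ρ = K·T·e^{−rT}·N(d₂) = 67.262596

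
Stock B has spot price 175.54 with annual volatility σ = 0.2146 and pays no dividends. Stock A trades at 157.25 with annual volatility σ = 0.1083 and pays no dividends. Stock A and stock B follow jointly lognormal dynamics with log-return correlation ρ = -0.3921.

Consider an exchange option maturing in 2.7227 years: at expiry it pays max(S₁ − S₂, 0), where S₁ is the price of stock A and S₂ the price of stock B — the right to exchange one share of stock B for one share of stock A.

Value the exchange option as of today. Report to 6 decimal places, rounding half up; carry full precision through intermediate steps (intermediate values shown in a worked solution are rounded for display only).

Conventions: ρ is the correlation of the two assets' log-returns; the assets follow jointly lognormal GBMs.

exchange price = 21.650198

σ_eff = √(σ₁² + σ₂² − 2ρσ₁σ₂) = √(0.1083² + 0.2146² − 2·-0.3921·0.1083·0.2146) = 0.275695
d₁ = (ln(S₁/S₂) + (q₂ − q₁ + σ_eff²/2)T) / (σ_eff√T) = (ln(157.25/175.54) + (0.0 − 0.0 + 0.038004)·2.7227) / 0.454914 = -0.014413
d₂ = d₁ − σ_eff√T = -0.014413 − 0.454914 = -0.469327
N(d₁) = 0.494250,  N(d₂) = 0.319418
V = S₁·e^{−q₁T}·N(d₁) − S₂·e^{−q₂T}·N(d₂) = 77.720827 − 56.070629 = 21.650198
Key observation: the rate r is irrelevant here: denominating values in stock B turns the exchange into a ratio option on S₁/S₂, and discounting at r drops out.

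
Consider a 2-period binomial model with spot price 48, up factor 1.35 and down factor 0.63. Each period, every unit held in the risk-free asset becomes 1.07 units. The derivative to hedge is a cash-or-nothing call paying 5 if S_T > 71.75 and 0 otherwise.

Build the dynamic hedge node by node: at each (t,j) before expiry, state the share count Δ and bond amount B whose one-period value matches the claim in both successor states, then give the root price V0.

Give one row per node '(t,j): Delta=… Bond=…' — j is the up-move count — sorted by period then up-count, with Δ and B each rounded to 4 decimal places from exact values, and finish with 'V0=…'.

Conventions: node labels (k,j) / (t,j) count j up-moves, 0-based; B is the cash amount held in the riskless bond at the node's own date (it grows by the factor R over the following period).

(0,0): Delta=0.0826 Bond=-2.3352
(1,0): Delta=0.0000 Bond=0.0000
(1,1): Delta=0.1072 Bond=-4.0888
V0=1.6310

Risk-neutral probability p* = (R−d)/(u−d) = (1.07−0.63)/(1.35−0.63) = 0.6111.
Terminal payoffs: V(2,0)=0.0000, V(2,1)=0.0000, V(2,2)=5.0000
Node (1,0) S=30.2400: V=(p*·0.0000+(1−p*)·0.0000)/1.07=0.0000; Δ=(0.0000−0.0000)/(40.8240−19.0512)=0.0000; B=V−Δ·S=0.0000
Node (1,1) S=64.8000: V=(p*·5.0000+(1−p*)·0.0000)/1.07=2.8557; Δ=(5.0000−0.0000)/(87.4800−40.8240)=0.1072; B=V−Δ·S=-4.0888
Node (0,0) S=48.0000: V=(p*·2.8557+(1−p*)·0.0000)/1.07=1.6310; Δ=(2.8557−0.0000)/(64.8000−30.2400)=0.0826; B=V−Δ·S=-2.3352
As a check, the time-0 holding Δ(0,0)·S0 + B(0,0) comes to 1.6310 — exactly V0.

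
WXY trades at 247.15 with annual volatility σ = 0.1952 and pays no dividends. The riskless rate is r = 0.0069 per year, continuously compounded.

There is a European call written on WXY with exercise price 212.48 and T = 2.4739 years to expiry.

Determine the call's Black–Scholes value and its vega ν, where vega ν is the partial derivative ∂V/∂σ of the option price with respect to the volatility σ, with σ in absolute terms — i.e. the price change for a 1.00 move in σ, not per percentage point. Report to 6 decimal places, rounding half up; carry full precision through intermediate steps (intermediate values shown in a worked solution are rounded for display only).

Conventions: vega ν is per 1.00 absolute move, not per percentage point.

σ√T = 0.1952·√2.4739 = 0.307023
d₁ = (ln(S/K) + (r+σ²/2)T) / (σ√T) = (ln(247.15/212.48) + (0.0069+0.1952²/2)·2.4739) / 0.307023 = (0.151148 + 0.064201) / 0.307023 = 0.701410
d₂ = d₁ − σ√T = 0.701410 − 0.307023 = 0.394387
e^{−rT} = 0.983075
N(d₁) = 0.758476,  N(d₂) = 0.653352
Call price V = S·N(d₁) − K·e^{−rT}·N(d₂) = 187.457457 − 136.474710 = 50.982747
φ(d₁) = (1/√(2π))·e^{−d₁²/2} = 0.311946
ν = S·φ(d₁)·√T = 121.263604

price = 50.982747
ν = 121.263604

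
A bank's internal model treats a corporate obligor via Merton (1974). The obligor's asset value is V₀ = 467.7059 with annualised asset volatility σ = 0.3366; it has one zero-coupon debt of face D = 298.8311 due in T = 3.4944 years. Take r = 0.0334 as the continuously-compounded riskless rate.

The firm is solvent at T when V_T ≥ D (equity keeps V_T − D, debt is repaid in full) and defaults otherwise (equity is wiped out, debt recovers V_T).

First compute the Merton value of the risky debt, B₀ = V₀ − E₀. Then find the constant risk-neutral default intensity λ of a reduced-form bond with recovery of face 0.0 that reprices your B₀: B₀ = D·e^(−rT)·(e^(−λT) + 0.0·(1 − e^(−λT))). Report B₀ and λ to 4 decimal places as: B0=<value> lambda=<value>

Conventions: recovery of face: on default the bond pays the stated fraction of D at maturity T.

B0=244.1882 lambda=0.0244

With assets at 467.7059 and a single debt payment of 298.8311 at 3.4944 years:
d₁ = [ln(V₀/D) + (r + σ²/2)T] / (σ√T)
   = [ln(467.7059/298.8311) + (0.0334 + 0.5·0.3366²)·3.4944] / (0.3366·√3.4944)
   = [0.447961 + 0.314670] / 0.629217 = 1.212032
d₂ = d₁ − σ√T = 1.212032 − 0.629217 = 0.582815
N(d₁) = 0.887250,  N(d₂) = 0.719991,  e^(−rT) = 0.889841
E₀ = V₀·N(d₁) − D·e^(−rT)·N(d₂)
   = 467.7059·0.887250 − 298.8311·0.889841·0.719991 = 223.517731
B₀ = V₀ − E₀ = 467.7059 − 223.517731 = 244.188169
e^(−λT) = (B₀·e^(rT)/D − 0)/(1 − 0) = (244.1882·1.123797/298.8311 − 0)/1 = 0.91830442
λ = −ln(0.91830442)/3.4944 = 0.024389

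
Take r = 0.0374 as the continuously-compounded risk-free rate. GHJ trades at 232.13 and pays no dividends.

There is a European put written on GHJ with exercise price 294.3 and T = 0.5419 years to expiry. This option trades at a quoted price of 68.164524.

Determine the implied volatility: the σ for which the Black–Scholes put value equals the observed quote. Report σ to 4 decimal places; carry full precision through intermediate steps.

At σ = 0.4299 the Black–Scholes value reproduces the quote:
σ√T = 0.4299·√0.5419 = 0.316466
d₁ = (ln(S/K) + (r+σ²/2)T) / (σ√T) = (ln(232.13/294.3) + (0.0374+0.4299²/2)·0.5419) / 0.316466 = (-0.237302 + 0.070342) / 0.316466 = -0.527575
d₂ = d₁ − σ√T = -0.527575 − 0.316466 = -0.844041
e^{−rT} = 0.979937
N(−d₁) = 0.701103,  N(−d₂) = 0.800677
V = K·e^{−rT}·N(−d₂) − S·N(−d₁) = 230.911559 − 162.747036 = 68.164524 (the quoted price), and the Black–Scholes price is strictly increasing in σ, so σ is unique

sigma = 0.4299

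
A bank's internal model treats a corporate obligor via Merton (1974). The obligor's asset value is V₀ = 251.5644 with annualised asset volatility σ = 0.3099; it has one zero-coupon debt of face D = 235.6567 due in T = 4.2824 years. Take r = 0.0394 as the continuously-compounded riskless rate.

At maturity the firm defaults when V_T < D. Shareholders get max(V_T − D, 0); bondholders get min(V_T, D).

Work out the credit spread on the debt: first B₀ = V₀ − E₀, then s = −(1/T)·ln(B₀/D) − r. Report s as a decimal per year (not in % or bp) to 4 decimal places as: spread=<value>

Work the structural quantities from V₀ = 251.5644 against face 235.6567:
d₁ = [ln(V₀/D) + (r + σ²/2)T] / (σ√T)
   = [ln(251.5644/235.6567) + (0.0394 + 0.5·0.3099²)·4.2824] / (0.3099·√4.2824)
   = [0.065323 + 0.374363] / 0.641306 = 0.685611
d₂ = d₁ − σ√T = 0.685611 − 0.641306 = 0.044305
N(d₁) = 0.753521,  N(d₂) = 0.517669,  e^(−rT) = 0.844740
E₀ = V₀·N(d₁) − D·e^(−rT)·N(d₂)
   = 251.5644·0.753521 − 235.6567·0.844740·0.517669 = 86.507272
B₀ = V₀ − E₀ = 251.5644 − 86.507272 = 165.057128
spread = −(1/T)·ln(B₀/D) − r = −(1/4.2824)·ln(165.057128/235.6567) − 0.0394 = 0.04375067

spread=0.0438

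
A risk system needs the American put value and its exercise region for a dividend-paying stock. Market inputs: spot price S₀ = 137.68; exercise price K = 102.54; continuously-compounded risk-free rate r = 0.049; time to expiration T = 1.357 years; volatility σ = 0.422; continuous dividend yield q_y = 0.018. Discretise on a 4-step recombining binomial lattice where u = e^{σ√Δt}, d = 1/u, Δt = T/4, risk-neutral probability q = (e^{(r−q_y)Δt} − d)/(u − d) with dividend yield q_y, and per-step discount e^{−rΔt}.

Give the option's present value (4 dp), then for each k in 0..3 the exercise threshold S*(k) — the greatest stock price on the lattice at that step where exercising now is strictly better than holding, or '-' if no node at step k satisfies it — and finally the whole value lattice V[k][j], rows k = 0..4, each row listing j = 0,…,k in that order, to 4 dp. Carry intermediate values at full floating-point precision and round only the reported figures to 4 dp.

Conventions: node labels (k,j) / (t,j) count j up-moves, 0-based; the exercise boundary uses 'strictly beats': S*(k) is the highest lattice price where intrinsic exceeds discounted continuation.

price = 9.2145
boundary = - - - 65.8611
tree:
9.2145
15.0166 2.7432
23.8786 5.1667 0.0000
36.6789 9.7310 0.0000 0.0000
51.0311 18.3275 0.0000 0.0000 0.0000

params: Δt=0.33925 u=1.27864 d=0.78208 q=0.46015 e^(-rΔt)=0.98351
t_4 payoffs: 51.0311 18.3275 0.0000 0.0000 0.0000
t_3: node(3,0) S=65.8611 payoff=36.6789 vs cont=35.3894 → 36.6789 [stop]  node(3,1) S=107.6772 payoff=0.0000 vs cont=9.7310 → 9.7310 [wait]  node(3,2) S=176.0427 payoff=0.0000 vs cont=0.0000 → 0.0000 [wait]  node(3,3) S=287.8145 payoff=0.0000 vs cont=0.0000 → 0.0000 [wait]  ⇒ S*(3)=65.8611
t_2: node(2,0) S=84.2125 payoff=18.3275 vs cont=23.8786 → 23.8786 [wait]  node(2,1) S=137.6800 payoff=0.0000 vs cont=5.1667 → 5.1667 [wait]  node(2,2) S=225.0947 payoff=0.0000 vs cont=0.0000 → 0.0000 [wait]  ⇒ S*(2)=-
t_1: node(1,0) S=107.6772 payoff=0.0000 vs cont=15.0166 → 15.0166 [wait]  node(1,1) S=176.0427 payoff=0.0000 vs cont=2.7432 → 2.7432 [wait]  ⇒ S*(1)=-
t_0: node(0,0) S=137.6800 payoff=0.0000 vs cont=9.2145 → 9.2145 [wait]  ⇒ S*(0)=-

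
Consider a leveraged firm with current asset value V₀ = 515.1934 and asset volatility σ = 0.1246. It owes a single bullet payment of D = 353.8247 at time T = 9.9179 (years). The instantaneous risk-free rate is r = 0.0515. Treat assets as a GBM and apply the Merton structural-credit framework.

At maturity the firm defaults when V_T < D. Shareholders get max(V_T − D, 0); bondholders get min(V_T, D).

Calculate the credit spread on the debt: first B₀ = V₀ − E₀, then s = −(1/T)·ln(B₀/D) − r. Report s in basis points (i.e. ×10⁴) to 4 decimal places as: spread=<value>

Equity is a call on the firm's assets struck at D = 353.8247:
d₁ = [ln(V₀/D) + (r + σ²/2)T] / (σ√T)
   = [ln(515.1934/353.8247) + (0.0515 + 0.5·0.1246²)·9.9179] / (0.1246·√9.9179)
   = [0.375741 + 0.587760] / 0.392399 = 2.455412
d₂ = d₁ − σ√T = 2.455412 − 0.392399 = 2.063013
N(d₁) = 0.992964,  N(d₂) = 0.980444,  e^(−rT) = 0.600032
E₀ = V₀·N(d₁) − D·e^(−rT)·N(d₂)
   = 515.1934·0.992964 − 353.8247·0.600032·0.980444 = 303.413977
B₀ = V₀ − E₀ = 515.1934 − 303.413977 = 211.779423
spread = −(1/T)·ln(B₀/D) − r = −(1/9.9179)·ln(211.779423/353.8247) − 0.0515 = 0.00025050
in basis points: 0.00025050 × 10⁴ = 2.5050 bp

spread=2.5050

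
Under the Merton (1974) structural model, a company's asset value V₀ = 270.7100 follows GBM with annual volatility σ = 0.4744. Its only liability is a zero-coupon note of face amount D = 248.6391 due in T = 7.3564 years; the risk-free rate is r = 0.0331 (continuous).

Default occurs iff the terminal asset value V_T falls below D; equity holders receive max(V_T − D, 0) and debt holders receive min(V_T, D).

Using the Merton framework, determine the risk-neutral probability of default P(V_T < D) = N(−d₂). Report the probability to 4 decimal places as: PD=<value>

PD=0.6510

With assets at 270.7100 and a single debt payment of 248.6391 at 7.3564 years:
d₁ = [ln(V₀/D) + (r + σ²/2)T] / (σ√T)
   = [ln(270.7100/248.6391) + (0.0331 + 0.5·0.4744²)·7.3564] / (0.4744·√7.3564)
   = [0.085046 + 1.071295] / 1.286700 = 0.898687
d₂ = d₁ − σ√T = 0.898687 − 1.286700 = -0.388013
risk-neutral PD = N(−d₂) = N(0.388013) = 0.650997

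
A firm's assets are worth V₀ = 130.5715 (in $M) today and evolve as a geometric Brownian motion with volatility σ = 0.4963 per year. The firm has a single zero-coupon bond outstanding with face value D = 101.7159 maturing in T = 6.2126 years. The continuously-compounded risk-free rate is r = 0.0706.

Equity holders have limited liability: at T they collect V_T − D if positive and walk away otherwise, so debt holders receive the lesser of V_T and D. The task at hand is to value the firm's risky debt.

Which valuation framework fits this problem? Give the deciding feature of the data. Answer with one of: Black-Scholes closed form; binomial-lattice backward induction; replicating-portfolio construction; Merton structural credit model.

framework: Merton structural credit model

Key observation: the asked-for credit quantity lives on the firm's capital structure — asset value, asset volatility, debt face 101.7159 — which is the structural model's domain.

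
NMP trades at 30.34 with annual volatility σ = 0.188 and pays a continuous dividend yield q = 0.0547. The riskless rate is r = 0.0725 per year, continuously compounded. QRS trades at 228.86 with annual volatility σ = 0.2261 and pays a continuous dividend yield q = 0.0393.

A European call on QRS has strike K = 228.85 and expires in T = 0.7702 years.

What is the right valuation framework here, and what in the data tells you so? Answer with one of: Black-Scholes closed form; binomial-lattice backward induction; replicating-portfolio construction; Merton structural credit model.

Key observation: everything needed for the exact continuous-time valuation of the European call on QRS (strike 228.85) is given, and no feature rules the closed form out.

framework: Black-Scholes closed form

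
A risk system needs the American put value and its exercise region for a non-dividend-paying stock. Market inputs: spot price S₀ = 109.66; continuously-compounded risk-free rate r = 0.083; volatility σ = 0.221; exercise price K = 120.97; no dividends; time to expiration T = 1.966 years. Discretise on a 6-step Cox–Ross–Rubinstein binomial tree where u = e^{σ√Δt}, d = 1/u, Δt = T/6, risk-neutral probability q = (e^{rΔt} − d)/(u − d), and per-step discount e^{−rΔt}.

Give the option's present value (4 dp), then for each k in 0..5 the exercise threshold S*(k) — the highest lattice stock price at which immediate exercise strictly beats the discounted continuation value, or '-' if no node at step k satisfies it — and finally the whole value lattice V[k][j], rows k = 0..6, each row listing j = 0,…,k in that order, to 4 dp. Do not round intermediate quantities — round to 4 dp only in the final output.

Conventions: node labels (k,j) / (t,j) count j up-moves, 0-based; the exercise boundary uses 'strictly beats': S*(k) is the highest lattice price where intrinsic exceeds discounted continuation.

price = 14.1020
boundary = - 96.6291 85.1466 96.6291 85.1466 96.6291
tree:
14.1020
24.3409 7.2723
35.8234 13.5417 3.0252
45.9414 24.3409 6.2747 0.7884
54.8571 35.8234 12.6320 1.9157 0.0000
62.7133 45.9414 24.3409 4.6548 0.0000 0.0000
69.6360 54.8571 35.8234 11.3100 0.0000 0.0000 0.0000

Δt=0.32767, u=1.13486, d=0.88117, q=0.57709, disc=e^(-rΔt)=0.97317
k=6 terminal: V=max(K-S,0) → 69.6360 54.8571 35.8234 11.3100 0.0000 0.0000 0.0000
k=5: j=0 S=58.2567 intr=62.7133 cont=59.4677 V=62.7133[EX]; j=1 S=75.0286 intr=45.9414 cont=42.6958 V=45.9414[EX]; j=2 S=96.6291 intr=24.3409 cont=21.0953 V=24.3409[EX]; j=3 S=124.4482 intr=0.0000 cont=4.6548 V=4.6548[hold]; j=4 S=160.2765 intr=0.0000 cont=0.0000 V=0.0000[hold]; j=5 S=206.4195 intr=0.0000 cont=0.0000 V=0.0000[hold]  S*(5)=96.6291
k=4: j=0 S=66.1129 intr=54.8571 cont=51.6115 V=54.8571[EX]; j=1 S=85.1466 intr=35.8234 cont=32.5778 V=35.8234[EX]; j=2 S=109.6600 intr=11.3100 cont=12.6320 V=12.6320[hold]; j=3 S=141.2308 intr=0.0000 cont=1.9157 V=1.9157[hold]; j=4 S=181.8906 intr=0.0000 cont=0.0000 V=0.0000[hold]  S*(4)=85.1466
k=3: j=0 S=75.0286 intr=45.9414 cont=42.6958 V=45.9414[EX]; j=1 S=96.6291 intr=24.3409 cont=21.8378 V=24.3409[EX]; j=2 S=124.4482 intr=0.0000 cont=6.2747 V=6.2747[hold]; j=3 S=160.2765 intr=0.0000 cont=0.7884 V=0.7884[hold]  S*(3)=96.6291
k=2: j=0 S=85.1466 intr=35.8234 cont=32.5778 V=35.8234[EX]; j=1 S=109.6600 intr=11.3100 cont=13.5417 V=13.5417[hold]; j=2 S=141.2308 intr=0.0000 cont=3.0252 V=3.0252[hold]  S*(2)=85.1466
k=1: j=0 S=96.6291 intr=24.3409 cont=22.3487 V=24.3409[EX]; j=1 S=124.4482 intr=0.0000 cont=7.2723 V=7.2723[hold]  S*(1)=96.6291
k=0: j=0 S=109.6600 intr=11.3100 cont=14.1020 V=14.1020[hold]  S*(0)=-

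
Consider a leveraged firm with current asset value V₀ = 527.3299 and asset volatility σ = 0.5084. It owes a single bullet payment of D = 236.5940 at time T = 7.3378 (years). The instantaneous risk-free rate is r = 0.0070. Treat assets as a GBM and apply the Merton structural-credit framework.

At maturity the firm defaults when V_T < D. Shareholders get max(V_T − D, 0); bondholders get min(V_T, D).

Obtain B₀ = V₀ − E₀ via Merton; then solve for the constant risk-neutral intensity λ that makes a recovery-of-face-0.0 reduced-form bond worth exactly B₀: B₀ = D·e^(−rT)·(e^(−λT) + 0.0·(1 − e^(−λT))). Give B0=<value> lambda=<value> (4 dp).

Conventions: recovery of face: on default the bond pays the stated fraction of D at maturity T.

B0=156.5035 lambda=0.0493

With assets at 527.3299 and a single debt payment of 236.5940 at 7.3378 years:
d₁ = [ln(V₀/D) + (r + σ²/2)T] / (σ√T)
   = [ln(527.3299/236.5940) + (0.0070 + 0.5·0.5084²)·7.3378] / (0.5084·√7.3378)
   = [0.801481 + 0.999667] / 1.377173 = 1.307859
d₂ = d₁ − σ√T = 1.307859 − 1.377173 = -0.069314
N(d₁) = 0.904539,  N(d₂) = 0.472370,  e^(−rT) = 0.949932
E₀ = V₀·N(d₁) − D·e^(−rT)·N(d₂)
   = 527.3299·0.904539 − 236.5940·0.949932·0.472370 = 370.826375
B₀ = V₀ − E₀ = 527.3299 − 370.826375 = 156.503525
e^(−λT) = (B₀·e^(rT)/D − 0)/(1 − 0) = (156.5035·1.052707/236.5940 − 0)/1 = 0.69635018
λ = −ln(0.69635018)/7.3378 = 0.049320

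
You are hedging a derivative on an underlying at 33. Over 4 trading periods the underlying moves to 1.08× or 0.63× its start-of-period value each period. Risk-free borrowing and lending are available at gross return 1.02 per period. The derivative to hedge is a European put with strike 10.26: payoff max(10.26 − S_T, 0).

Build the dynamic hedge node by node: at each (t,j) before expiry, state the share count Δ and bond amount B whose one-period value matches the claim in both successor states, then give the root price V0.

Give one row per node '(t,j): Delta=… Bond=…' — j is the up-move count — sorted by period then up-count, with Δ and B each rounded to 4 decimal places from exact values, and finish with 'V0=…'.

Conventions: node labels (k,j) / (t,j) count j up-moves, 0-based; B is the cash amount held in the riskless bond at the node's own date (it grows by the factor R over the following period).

Risk-neutral probability p* = (R−d)/(u−d) = (1.02−0.63)/(1.08−0.63) = 0.8667.
Terminal payoffs: V(4,0)=5.0615, V(4,1)=1.3483, V(4,2)=0.0000, V(4,3)=0.0000, V(4,4)=0.0000
  t=3,j=0: stock 8.2516 → up 8.9117 (V=1.3483), down 5.1985 (V=5.0615). Price 1.8073; hedge Δ=-1.0000, bond B=10.0588.
  t=3,j=1: stock 14.1455 → up 15.2772 (V=0.0000), down 8.9117 (V=1.3483). Price 0.1763; hedge Δ=-0.2118, bond B=3.1725.
  t=3,j=2: stock 24.2495 → up 26.1894 (V=0.0000), down 15.2772 (V=0.0000). Price 0.0000; hedge Δ=0.0000, bond B=0.0000.
  t=3,j=3: stock 41.5705 → up 44.8961 (V=0.0000), down 26.1894 (V=0.0000). Price 0.0000; hedge Δ=0.0000, bond B=0.0000.
  t=2,j=0: stock 13.0977 → up 14.1455 (V=0.1763), down 8.2516 (V=1.8073). Price 0.3860; hedge Δ=-0.2767, bond B=4.0105.
  t=2,j=1: stock 22.4532 → up 24.2495 (V=0.0000), down 14.1455 (V=0.1763). Price 0.0230; hedge Δ=-0.0174, bond B=0.4147.
  t=2,j=2: stock 38.4912 → up 41.5705 (V=0.0000), down 24.2495 (V=0.0000). Price 0.0000; hedge Δ=0.0000, bond B=0.0000.
  t=1,j=0: stock 20.7900 → up 22.4532 (V=0.0230), down 13.0977 (V=0.3860). Price 0.0700; hedge Δ=-0.0388, bond B=0.8766.
  t=1,j=1: stock 35.6400 → up 38.4912 (V=0.0000), down 22.4532 (V=0.0230). Price 0.0030; hedge Δ=-0.0014, bond B=0.0542.
  t=0,j=0: stock 33.0000 → up 35.6400 (V=0.0030), down 20.7900 (V=0.0700). Price 0.0117; hedge Δ=-0.0045, bond B=0.1607.
Sanity check at the root: Δ(0,0)·S0 + B(0,0) reproduces V0 = 0.0117.

(0,0): Delta=-0.0045 Bond=0.1607
(1,0): Delta=-0.0388 Bond=0.8766
(1,1): Delta=-0.0014 Bond=0.0542
(2,0): Delta=-0.2767 Bond=4.0105
(2,1): Delta=-0.0174 Bond=0.4147
(2,2): Delta=0.0000 Bond=0.0000
(3,0): Delta=-1.0000 Bond=10.0588
(3,1): Delta=-0.2118 Bond=3.1725
(3,2): Delta=0.0000 Bond=0.0000
(3,3): Delta=0.0000 Bond=0.0000
V0=0.0117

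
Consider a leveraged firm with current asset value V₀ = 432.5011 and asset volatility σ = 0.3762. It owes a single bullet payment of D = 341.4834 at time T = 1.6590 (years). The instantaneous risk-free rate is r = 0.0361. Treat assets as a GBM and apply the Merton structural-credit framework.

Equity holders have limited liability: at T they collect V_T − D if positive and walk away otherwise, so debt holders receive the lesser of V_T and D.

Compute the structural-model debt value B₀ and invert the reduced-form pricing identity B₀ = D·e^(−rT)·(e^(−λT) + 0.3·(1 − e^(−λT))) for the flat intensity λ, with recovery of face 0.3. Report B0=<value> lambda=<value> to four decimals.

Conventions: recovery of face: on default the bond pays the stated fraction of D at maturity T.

With assets at 432.5011 and a single debt payment of 341.4834 at 1.6590 years:
d₁ = [ln(V₀/D) + (r + σ²/2)T] / (σ√T)
   = [ln(432.5011/341.4834) + (0.0361 + 0.5·0.3762²)·1.6590] / (0.3762·√1.6590)
   = [0.236286 + 0.177286] / 0.484554 = 0.853511
d₂ = d₁ − σ√T = 0.853511 − 0.484554 = 0.368957
N(d₁) = 0.803312,  N(d₂) = 0.643920,  e^(−rT) = 0.941868
E₀ = V₀·N(d₁) − D·e^(−rT)·N(d₂)
   = 432.5011·0.803312 − 341.4834·0.941868·0.643920 = 140.327751
B₀ = V₀ − E₀ = 432.5011 − 140.327751 = 292.173349
e^(−λT) = (B₀·e^(rT)/D − 0.3)/(1 − 0.3) = (292.1733·1.061720/341.4834 − 0.3)/0.7 = 0.86915378
λ = −ln(0.86915378)/1.6590 = 0.084530

B0=292.1733 lambda=0.0845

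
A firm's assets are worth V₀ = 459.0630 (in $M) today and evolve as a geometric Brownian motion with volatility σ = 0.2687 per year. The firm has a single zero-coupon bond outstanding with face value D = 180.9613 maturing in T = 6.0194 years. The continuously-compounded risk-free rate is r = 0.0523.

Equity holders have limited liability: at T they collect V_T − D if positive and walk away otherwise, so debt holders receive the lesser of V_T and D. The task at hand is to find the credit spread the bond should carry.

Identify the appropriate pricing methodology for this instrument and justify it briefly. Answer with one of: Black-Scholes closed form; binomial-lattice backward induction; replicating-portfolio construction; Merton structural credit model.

Key observation: with the firm-asset dynamics (V₀ = 459.0630) and a single zero-coupon liability of face 180.9613 given, debt value, spread, and default probability all derive from the option view of the balance sheet.

framework: Merton structural credit model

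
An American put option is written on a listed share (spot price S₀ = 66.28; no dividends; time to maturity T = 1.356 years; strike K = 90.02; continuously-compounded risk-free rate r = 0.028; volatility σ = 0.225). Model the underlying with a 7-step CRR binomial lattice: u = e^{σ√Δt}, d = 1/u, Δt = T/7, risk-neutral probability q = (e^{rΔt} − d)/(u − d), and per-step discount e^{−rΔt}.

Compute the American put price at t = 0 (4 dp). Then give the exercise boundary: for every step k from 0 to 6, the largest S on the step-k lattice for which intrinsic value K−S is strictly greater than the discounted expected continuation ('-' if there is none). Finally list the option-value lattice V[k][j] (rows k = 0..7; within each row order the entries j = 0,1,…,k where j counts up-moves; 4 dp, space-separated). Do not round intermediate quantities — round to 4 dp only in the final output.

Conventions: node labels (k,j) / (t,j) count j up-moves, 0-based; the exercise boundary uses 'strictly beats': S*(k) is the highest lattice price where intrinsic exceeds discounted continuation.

price = 23.7400
boundary = 66.2800 60.0309 66.2800 60.0309 66.2800 73.1797 80.7975
tree:
23.7400
29.9891 17.6017
35.6491 23.7400 11.7193
40.7754 29.9891 17.0975 6.5252
45.4183 35.6491 23.7400 10.7108 2.4549
49.6235 40.7754 29.9891 16.8403 4.7624 0.1986
53.4323 45.4183 35.6491 23.7400 9.2225 0.4014 0.0000
56.8819 49.6235 40.7754 29.9891 16.8403 0.8115 0.0000 0.0000

Δt=0.19371  u=1.10410  d=0.90572  q=0.50268  discount=0.99459
step 7 (expiry): payoffs max(K−S,0) = 56.8819 49.6235 40.7754 29.9891 16.8403 0.8115 0.0000 0.0000
step 6: (k=6,j=0): S=36.5877, K−S=53.4323, hold=52.9453 ⇒ V=53.4323 exercise | (k=6,j=1): S=44.6017, K−S=45.4183, hold=44.9314 ⇒ V=45.4183 exercise | (k=6,j=2): S=54.3709, K−S=35.6491, hold=35.1621 ⇒ V=35.6491 exercise | (k=6,j=3): S=66.2800, K−S=23.7400, hold=23.2531 ⇒ V=23.7400 exercise | (k=6,j=4): S=80.7975, K−S=9.2225, hold=8.7355 ⇒ V=9.2225 exercise | (k=6,j=5): S=98.4949, K−S=0.0000, hold=0.4014 ⇒ V=0.4014 continue | (k=6,j=6): S=120.0686, K−S=0.0000, hold=0.0000 ⇒ V=0.0000 continue  boundary S*=80.7975
step 5: (k=5,j=0): S=40.3965, K−S=49.6235, hold=49.1366 ⇒ V=49.6235 exercise | (k=5,j=1): S=49.2446, K−S=40.7754, hold=40.2884 ⇒ V=40.7754 exercise | (k=5,j=2): S=60.0309, K−S=29.9891, hold=29.5022 ⇒ V=29.9891 exercise | (k=5,j=3): S=73.1797, K−S=16.8403, hold=16.3534 ⇒ V=16.8403 exercise | (k=5,j=4): S=89.2085, K−S=0.8115, hold=4.7624 ⇒ V=4.7624 continue | (k=5,j=5): S=108.7481, K−S=0.0000, hold=0.1986 ⇒ V=0.1986 continue  boundary S*=73.1797
step 4: (k=4,j=0): S=44.6017, K−S=45.4183, hold=44.9314 ⇒ V=45.4183 exercise | (k=4,j=1): S=54.3709, K−S=35.6491, hold=35.1621 ⇒ V=35.6491 exercise | (k=4,j=2): S=66.2800, K−S=23.7400, hold=23.2531 ⇒ V=23.7400 exercise | (k=4,j=3): S=80.7975, K−S=9.2225, hold=10.7108 ⇒ V=10.7108 continue | (k=4,j=4): S=98.4949, K−S=0.0000, hold=2.4549 ⇒ V=2.4549 continue  boundary S*=66.2800
step 3: (k=3,j=0): S=49.2446, K−S=40.7754, hold=40.2884 ⇒ V=40.7754 exercise | (k=3,j=1): S=60.0309, K−S=29.9891, hold=29.5022 ⇒ V=29.9891 exercise | (k=3,j=2): S=73.1797, K−S=16.8403, hold=17.0975 ⇒ V=17.0975 continue | (k=3,j=3): S=89.2085, K−S=0.8115, hold=6.5252 ⇒ V=6.5252 continue  boundary S*=60.0309
step 2: (k=2,j=0): S=54.3709, K−S=35.6491, hold=35.1621 ⇒ V=35.6491 exercise | (k=2,j=1): S=66.2800, K−S=23.7400, hold=23.3816 ⇒ V=23.7400 exercise | (k=2,j=2): S=80.7975, K−S=9.2225, hold=11.7193 ⇒ V=11.7193 continue  boundary S*=66.2800
step 1: (k=1,j=0): S=60.0309, K−S=29.9891, hold=29.5022 ⇒ V=29.9891 exercise | (k=1,j=1): S=73.1797, K−S=16.8403, hold=17.6017 ⇒ V=17.6017 continue  boundary S*=60.0309
step 0: (k=0,j=0): S=66.2800, K−S=23.7400, hold=23.6337 ⇒ V=23.7400 exercise  boundary S*=66.2800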